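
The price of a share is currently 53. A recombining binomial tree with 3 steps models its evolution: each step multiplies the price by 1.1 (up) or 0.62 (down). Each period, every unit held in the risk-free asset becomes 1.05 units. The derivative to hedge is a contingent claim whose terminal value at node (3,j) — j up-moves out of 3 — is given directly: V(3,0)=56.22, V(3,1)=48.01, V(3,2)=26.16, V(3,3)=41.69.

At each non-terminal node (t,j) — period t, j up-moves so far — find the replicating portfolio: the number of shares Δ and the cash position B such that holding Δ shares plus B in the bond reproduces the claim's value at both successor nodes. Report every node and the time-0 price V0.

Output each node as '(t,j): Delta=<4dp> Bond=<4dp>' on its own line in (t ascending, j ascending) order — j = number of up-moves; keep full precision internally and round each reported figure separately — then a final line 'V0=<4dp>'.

Risk-neutral probability p* = (R−d)/(u−d) = (1.05−0.62)/(1.1−0.62) = 0.8958.
Payoff layer (t=3): V(3,0)=56.2200, V(3,1)=48.0100, V(3,2)=26.1600, V(3,3)=41.6900
  t=2,j=0: stock 20.3732 → up 22.4105 (V=48.0100), down 12.6314 (V=56.2200). Price 46.5383; hedge Δ=-0.8395, bond B=63.6425.
  t=2,j=1: stock 36.1460 → up 39.7606 (V=26.1600), down 22.4105 (V=48.0100). Price 27.0819; hedge Δ=-1.2594, bond B=72.6028.
  t=2,j=2: stock 64.1300 → up 70.5430 (V=41.6900), down 39.7606 (V=26.1600). Price 38.1641; hedge Δ=0.5045, bond B=5.8099.
  t=1,j=0: stock 32.8600 → up 36.1460 (V=27.0819), down 20.3732 (V=46.5383). Price 27.7225; hedge Δ=-1.2335, bond B=68.2566.
  t=1,j=1: stock 58.3000 → up 64.1300 (V=38.1641), down 36.1460 (V=27.0819). Price 35.2473; hedge Δ=0.3960, bond B=12.1595.
  t=0,j=0: stock 53.0000 → up 58.3000 (V=35.2473), down 32.8600 (V=27.7225). Price 32.8224; hedge Δ=0.2958, bond B=17.1457.
Check: Δ(0,0)·S0 + B(0,0) = 32.8224 = V0.

(0,0): Delta=0.2958 Bond=17.1457
(1,0): Delta=-1.2335 Bond=68.2566
(1,1): Delta=0.3960 Bond=12.1595
(2,0): Delta=-0.8395 Bond=63.6425
(2,1): Delta=-1.2594 Bond=72.6028
(2,2): Delta=0.5045 Bond=5.8099
V0=32.8224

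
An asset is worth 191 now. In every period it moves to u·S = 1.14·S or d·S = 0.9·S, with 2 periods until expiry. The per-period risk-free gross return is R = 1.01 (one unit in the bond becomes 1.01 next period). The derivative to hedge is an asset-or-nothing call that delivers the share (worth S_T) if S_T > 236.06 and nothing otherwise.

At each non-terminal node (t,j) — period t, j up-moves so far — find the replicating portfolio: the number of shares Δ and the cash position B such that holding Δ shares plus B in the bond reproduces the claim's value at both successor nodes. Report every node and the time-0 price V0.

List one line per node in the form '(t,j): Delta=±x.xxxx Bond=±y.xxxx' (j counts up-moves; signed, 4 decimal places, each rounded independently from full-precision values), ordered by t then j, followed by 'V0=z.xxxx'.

(0,0): Delta=2.4573 Bond=-418.2279
(1,0): Delta=0.0000 Bond=0.0000
(1,1): Delta=4.7500 Bond=-921.6223
V0=51.1167

No-arbitrage ⇒ martingale measure with p* = (R−d)/(u−d) = 0.4583.
At expiry t=2: V(2,0)=0.0000, V(2,1)=0.0000, V(2,2)=248.2236
Node (1,0) S=171.9000: V=(p*·0.0000+(1−p*)·0.0000)/1.01=0.0000; Δ=(0.0000−0.0000)/(195.9660−154.7100)=0.0000; B=V−Δ·S=0.0000
Node (1,1) S=217.7400: V=(p*·248.2236+(1−p*)·0.0000)/1.01=112.6427; Δ=(248.2236−0.0000)/(248.2236−195.9660)=4.7500; B=V−Δ·S=-921.6223
Node (0,0) S=191.0000: V=(p*·112.6427+(1−p*)·0.0000)/1.01=51.1167; Δ=(112.6427−0.0000)/(217.7400−171.9000)=2.4573; B=V−Δ·S=-418.2279
Check: Δ(0,0)·S0 + B(0,0) = 51.1167 = V0.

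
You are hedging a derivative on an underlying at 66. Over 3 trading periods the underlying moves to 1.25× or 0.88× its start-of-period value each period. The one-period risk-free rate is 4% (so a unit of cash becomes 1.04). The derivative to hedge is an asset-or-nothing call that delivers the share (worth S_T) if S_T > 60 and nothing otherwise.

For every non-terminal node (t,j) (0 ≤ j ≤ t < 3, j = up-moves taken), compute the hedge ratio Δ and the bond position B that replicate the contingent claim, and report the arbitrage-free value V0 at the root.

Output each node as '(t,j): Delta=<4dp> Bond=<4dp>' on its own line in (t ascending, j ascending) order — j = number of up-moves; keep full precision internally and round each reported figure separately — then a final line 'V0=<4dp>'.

Under the risk-neutral measure, an up-move has probability p* = (R−d)/(u−d) = 0.4324 and values discount at R = 1.04.
Terminal payoffs: V(3,0)=0.0000, V(3,1)=63.8880, V(3,2)=90.7500, V(3,3)=128.9062
(2,0): S=51.1104. Δ = (V_up−V_dn)/(S_up−S_dn) = (63.8880−0.0000)/(63.8880−44.9772) = 3.3784. V = [p*·63.8880 + (1−p*)·0.0000]/1.04 = 26.5647. B = V − Δ·S = -146.1056.
(2,1): S=72.6000. Δ = (V_up−V_dn)/(S_up−S_dn) = (90.7500−63.8880)/(90.7500−63.8880) = 1.0000. V = [p*·90.7500 + (1−p*)·63.8880]/1.04 = 72.6000. B = V − Δ·S = 0.0000.
(2,2): S=103.1250. Δ = (V_up−V_dn)/(S_up−S_dn) = (128.9062−90.7500)/(128.9062−90.7500) = 1.0000. V = [p*·128.9062 + (1−p*)·90.7500]/1.04 = 103.1250. B = V − Δ·S = 0.0000.
(1,0): S=58.0800. Δ = (V_up−V_dn)/(S_up−S_dn) = (72.6000−26.5647)/(72.6000−51.1104) = 2.1422. V = [p*·72.6000 + (1−p*)·26.5647]/1.04 = 44.6845. B = V − Δ·S = -79.7354.
(1,1): S=82.5000. Δ = (V_up−V_dn)/(S_up−S_dn) = (103.1250−72.6000)/(103.1250−72.6000) = 1.0000. V = [p*·103.1250 + (1−p*)·72.6000]/1.04 = 82.5000. B = V − Δ·S = 0.0000.
(0,0): S=66.0000. Δ = (V_up−V_dn)/(S_up−S_dn) = (82.5000−44.6845)/(82.5000−58.0800) = 1.5485. V = [p*·82.5000 + (1−p*)·44.6845]/1.04 = 58.6895. B = V − Δ·S = -43.5146.
Check: Δ(0,0)·S0 + B(0,0) = 58.6895 = V0.

(0,0): Delta=1.5485 Bond=-43.5146
(1,0): Delta=2.1422 Bond=-79.7354
(1,1): Delta=1.0000 Bond=0.0000
(2,0): Delta=3.3784 Bond=-146.1056
(2,1): Delta=1.0000 Bond=0.0000
(2,2): Delta=1.0000 Bond=0.0000
V0=58.6895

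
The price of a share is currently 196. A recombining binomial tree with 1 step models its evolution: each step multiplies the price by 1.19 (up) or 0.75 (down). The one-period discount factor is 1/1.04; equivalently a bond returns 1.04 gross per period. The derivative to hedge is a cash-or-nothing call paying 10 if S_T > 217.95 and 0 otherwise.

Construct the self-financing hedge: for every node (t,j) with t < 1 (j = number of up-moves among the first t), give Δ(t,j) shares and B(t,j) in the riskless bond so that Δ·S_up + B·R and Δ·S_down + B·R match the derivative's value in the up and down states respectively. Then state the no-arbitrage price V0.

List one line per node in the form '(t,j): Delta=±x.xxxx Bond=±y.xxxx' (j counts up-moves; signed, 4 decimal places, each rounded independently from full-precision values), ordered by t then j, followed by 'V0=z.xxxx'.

(0,0): Delta=0.1160 Bond=-16.3899
V0=6.3374

Under the risk-neutral measure, an up-move has probability p* = (R−d)/(u−d) = 0.6591 and values discount at R = 1.04.
At expiry t=1: V(1,0)=0.0000, V(1,1)=10.0000
(0,0): S=196.0000. Δ = (V_up−V_dn)/(S_up−S_dn) = (10.0000−0.0000)/(233.2400−147.0000) = 0.1160. V = [p*·10.0000 + (1−p*)·0.0000]/1.04 = 6.3374. B = V − Δ·S = -16.3899.
Root portfolio cost Δ·196+B reproduces V0=6.3374.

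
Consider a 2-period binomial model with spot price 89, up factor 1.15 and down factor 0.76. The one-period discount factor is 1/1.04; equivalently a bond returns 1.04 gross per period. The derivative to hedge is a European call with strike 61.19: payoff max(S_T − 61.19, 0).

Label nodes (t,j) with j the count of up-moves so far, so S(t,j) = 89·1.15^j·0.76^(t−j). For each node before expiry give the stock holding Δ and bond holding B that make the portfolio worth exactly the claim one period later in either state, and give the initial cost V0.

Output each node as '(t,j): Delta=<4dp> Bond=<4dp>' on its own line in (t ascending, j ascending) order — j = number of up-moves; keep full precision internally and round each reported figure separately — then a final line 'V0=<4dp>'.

No-arbitrage ⇒ martingale measure with p* = (R−d)/(u−d) = 0.7179.
Terminal values V(2,·): V(2,0)=0.0000, V(2,1)=16.5960, V(2,2)=56.5125
Node (1,0) S=67.6400: V=(p*·16.5960+(1−p*)·0.0000)/1.04=11.4568; Δ=(16.5960−0.0000)/(77.7860−51.4064)=0.6291; B=V−Δ·S=-31.0970
Node (1,1) S=102.3500: V=(p*·56.5125+(1−p*)·16.5960)/1.04=43.5135; Δ=(56.5125−16.5960)/(117.7025−77.7860)=1.0000; B=V−Δ·S=-58.8365
Node (0,0) S=89.0000: V=(p*·43.5135+(1−p*)·11.4568)/1.04=33.1460; Δ=(43.5135−11.4568)/(102.3500−67.6400)=0.9236; B=V−Δ·S=-49.0506
The time-0 hedge costs 33.1460, which is the no-arbitrage price.

(0,0): Delta=0.9236 Bond=-49.0506
(1,0): Delta=0.6291 Bond=-31.0970
(1,1): Delta=1.0000 Bond=-58.8365
V0=33.1460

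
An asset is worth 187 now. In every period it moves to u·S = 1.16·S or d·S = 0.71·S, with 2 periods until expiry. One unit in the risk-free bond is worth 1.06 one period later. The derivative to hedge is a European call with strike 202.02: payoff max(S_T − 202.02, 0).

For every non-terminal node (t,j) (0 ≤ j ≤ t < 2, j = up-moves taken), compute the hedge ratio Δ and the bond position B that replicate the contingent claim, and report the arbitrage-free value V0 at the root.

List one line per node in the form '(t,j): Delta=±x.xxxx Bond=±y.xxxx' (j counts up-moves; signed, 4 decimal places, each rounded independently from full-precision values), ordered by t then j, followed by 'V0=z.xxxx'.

(0,0): Delta=0.4326 Bond=-54.1794
(1,0): Delta=0.0000 Bond=0.0000
(1,1): Delta=0.5082 Bond=-73.8388
V0=26.7082

Under the risk-neutral measure, an up-move has probability p* = (R−d)/(u−d) = 0.7778 and values discount at R = 1.06.
Payoff layer (t=2): V(2,0)=0.0000, V(2,1)=0.0000, V(2,2)=49.6072
  t=1,j=0: stock 132.7700 → up 154.0132 (V=0.0000), down 94.2667 (V=0.0000). Price 0.0000; hedge Δ=0.0000, bond B=0.0000.
  t=1,j=1: stock 216.9200 → up 251.6272 (V=49.6072), down 154.0132 (V=0.0000). Price 36.3994; hedge Δ=0.5082, bond B=-73.8388.
  t=0,j=0: stock 187.0000 → up 216.9200 (V=36.3994), down 132.7700 (V=0.0000). Price 26.7082; hedge Δ=0.4326, bond B=-54.1794.
Self-financing check: at every node Δ·S+B equals the discounted successor values.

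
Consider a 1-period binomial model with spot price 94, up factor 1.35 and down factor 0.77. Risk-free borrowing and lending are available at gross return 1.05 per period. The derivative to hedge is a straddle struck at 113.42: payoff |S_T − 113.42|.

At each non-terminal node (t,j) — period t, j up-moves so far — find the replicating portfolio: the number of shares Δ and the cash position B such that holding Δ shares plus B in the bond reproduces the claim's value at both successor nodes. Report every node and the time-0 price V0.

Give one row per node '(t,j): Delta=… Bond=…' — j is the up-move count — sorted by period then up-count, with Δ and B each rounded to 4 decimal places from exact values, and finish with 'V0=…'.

(0,0): Delta=-0.5055 Bond=73.9317
V0=26.4144

The replicating-portfolio and risk-neutral prices coincide; use p* = (1.05−0.77)/(1.35−0.77) = 0.4828 for the latter.
At expiry t=1: V(1,0)=41.0400, V(1,1)=13.4800
  t=0,j=0: stock 94.0000 → up 126.9000 (V=13.4800), down 72.3800 (V=41.0400). Price 26.4144; hedge Δ=-0.5055, bond B=73.9317.
Check: Δ(0,0)·S0 + B(0,0) = 26.4144 = V0.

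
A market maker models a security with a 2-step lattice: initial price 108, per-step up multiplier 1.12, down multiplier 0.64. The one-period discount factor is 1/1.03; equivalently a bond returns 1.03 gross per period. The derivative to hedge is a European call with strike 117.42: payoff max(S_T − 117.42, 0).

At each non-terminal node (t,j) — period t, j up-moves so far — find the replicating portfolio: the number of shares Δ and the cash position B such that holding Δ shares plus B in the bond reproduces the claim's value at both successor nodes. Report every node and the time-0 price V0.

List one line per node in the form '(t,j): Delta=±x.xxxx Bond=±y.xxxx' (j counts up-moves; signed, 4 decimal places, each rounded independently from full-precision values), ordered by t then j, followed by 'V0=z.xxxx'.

(0,0): Delta=0.2747 Bond=-18.4370
(1,0): Delta=0.0000 Bond=0.0000
(1,1): Delta=0.3110 Bond=-23.3724
V0=11.2350

Risk-neutral probability p* = (R−d)/(u−d) = (1.03−0.64)/(1.12−0.64) = 0.8125.
At expiry t=2: V(2,0)=0.0000, V(2,1)=0.0000, V(2,2)=18.0552
Node (1,0) S=69.1200: V=(p*·0.0000+(1−p*)·0.0000)/1.03=0.0000; Δ=(0.0000−0.0000)/(77.4144−44.2368)=0.0000; B=V−Δ·S=0.0000
Node (1,1) S=120.9600: V=(p*·18.0552+(1−p*)·0.0000)/1.03=14.2426; Δ=(18.0552−0.0000)/(135.4752−77.4144)=0.3110; B=V−Δ·S=-23.3724
Node (0,0) S=108.0000: V=(p*·14.2426+(1−p*)·0.0000)/1.03=11.2350; Δ=(14.2426−0.0000)/(120.9600−69.1200)=0.2747; B=V−Δ·S=-18.4370
The time-0 hedge costs 11.2350, which is the no-arbitrage price.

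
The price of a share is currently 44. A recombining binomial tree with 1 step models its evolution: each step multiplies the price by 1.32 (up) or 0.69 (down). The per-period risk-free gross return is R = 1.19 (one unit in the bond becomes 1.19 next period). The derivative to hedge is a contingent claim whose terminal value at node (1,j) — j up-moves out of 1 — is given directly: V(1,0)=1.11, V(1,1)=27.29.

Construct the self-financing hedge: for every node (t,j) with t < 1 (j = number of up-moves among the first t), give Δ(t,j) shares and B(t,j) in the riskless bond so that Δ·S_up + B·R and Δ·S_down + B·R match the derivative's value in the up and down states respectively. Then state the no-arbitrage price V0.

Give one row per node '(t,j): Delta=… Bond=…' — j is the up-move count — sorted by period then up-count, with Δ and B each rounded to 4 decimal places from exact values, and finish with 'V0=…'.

(0,0): Delta=0.9444 Bond=-23.1625
V0=18.3931

Risk-neutral probability p* = (R−d)/(u−d) = (1.19−0.69)/(1.32−0.69) = 0.7937.
Terminal payoffs: V(1,0)=1.1100, V(1,1)=27.2900
Node (0,0) S=44.0000: V=(p*·27.2900+(1−p*)·1.1100)/1.19=18.3931; Δ=(27.2900−1.1100)/(58.0800−30.3600)=0.9444; B=V−Δ·S=-23.1625
The time-0 hedge costs 18.3931, which is the no-arbitrage price.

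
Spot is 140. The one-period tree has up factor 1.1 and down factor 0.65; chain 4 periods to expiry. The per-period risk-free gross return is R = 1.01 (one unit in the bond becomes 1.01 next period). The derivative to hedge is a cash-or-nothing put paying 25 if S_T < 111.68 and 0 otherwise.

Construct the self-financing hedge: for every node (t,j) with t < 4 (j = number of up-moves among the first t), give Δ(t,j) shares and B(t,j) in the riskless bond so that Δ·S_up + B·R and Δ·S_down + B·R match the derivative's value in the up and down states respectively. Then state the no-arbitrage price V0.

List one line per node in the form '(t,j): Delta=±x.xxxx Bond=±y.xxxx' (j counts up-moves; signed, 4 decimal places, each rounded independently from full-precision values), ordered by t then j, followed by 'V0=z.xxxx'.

(0,0): Delta=-0.1479 Bond=25.0496
(1,0): Delta=-0.3830 Bond=46.6962
(1,1): Delta=-0.1132 Bond=19.9510
(2,0): Delta=0.0000 Bond=24.5074
(2,1): Delta=-0.4396 Bond=52.8271
(2,2): Delta=-0.0649 Bond=11.9814
(3,0): Delta=0.0000 Bond=24.7525
(3,1): Delta=0.0000 Bond=24.7525
(3,2): Delta=-0.5045 Bond=60.5061
(3,3): Delta=0.0000 Bond=0.0000
V0=4.3436

Under the risk-neutral measure, an up-move has probability p* = (R−d)/(u−d) = 0.8000 and values discount at R = 1.01.
Terminal values V(4,·): V(4,0)=25.0000, V(4,1)=25.0000, V(4,2)=25.0000, V(4,3)=0.0000, V(4,4)=0.0000
(3,0): S=38.4475. Δ = (V_up−V_dn)/(S_up−S_dn) = (25.0000−25.0000)/(42.2923−24.9909) = 0.0000. V = [p*·25.0000 + (1−p*)·25.0000]/1.01 = 24.7525. B = V − Δ·S = 24.7525.
(3,1): S=65.0650. Δ = (V_up−V_dn)/(S_up−S_dn) = (25.0000−25.0000)/(71.5715−42.2923) = 0.0000. V = [p*·25.0000 + (1−p*)·25.0000]/1.01 = 24.7525. B = V − Δ·S = 24.7525.
(3,2): S=110.1100. Δ = (V_up−V_dn)/(S_up−S_dn) = (0.0000−25.0000)/(121.1210−71.5715) = -0.5045. V = [p*·0.0000 + (1−p*)·25.0000]/1.01 = 4.9505. B = V − Δ·S = 60.5061.
(3,3): S=186.3400. Δ = (V_up−V_dn)/(S_up−S_dn) = (0.0000−0.0000)/(204.9740−121.1210) = 0.0000. V = [p*·0.0000 + (1−p*)·0.0000]/1.01 = 0.0000. B = V − Δ·S = 0.0000.
(2,0): S=59.1500. Δ = (V_up−V_dn)/(S_up−S_dn) = (24.7525−24.7525)/(65.0650−38.4475) = 0.0000. V = [p*·24.7525 + (1−p*)·24.7525]/1.01 = 24.5074. B = V − Δ·S = 24.5074.
(2,1): S=100.1000. Δ = (V_up−V_dn)/(S_up−S_dn) = (4.9505−24.7525)/(110.1100−65.0650) = -0.4396. V = [p*·4.9505 + (1−p*)·24.7525]/1.01 = 8.8227. B = V − Δ·S = 52.8271.
(2,2): S=169.4000. Δ = (V_up−V_dn)/(S_up−S_dn) = (0.0000−4.9505)/(186.3400−110.1100) = -0.0649. V = [p*·0.0000 + (1−p*)·4.9505]/1.01 = 0.9803. B = V − Δ·S = 11.9814.
(1,0): S=91.0000. Δ = (V_up−V_dn)/(S_up−S_dn) = (8.8227−24.5074)/(100.1000−59.1500) = -0.3830. V = [p*·8.8227 + (1−p*)·24.5074]/1.01 = 11.8412. B = V − Δ·S = 46.6962.
(1,1): S=154.0000. Δ = (V_up−V_dn)/(S_up−S_dn) = (0.9803−8.8227)/(169.4000−100.1000) = -0.1132. V = [p*·0.9803 + (1−p*)·8.8227]/1.01 = 2.5235. B = V − Δ·S = 19.9510.
(0,0): S=140.0000. Δ = (V_up−V_dn)/(S_up−S_dn) = (2.5235−11.8412)/(154.0000−91.0000) = -0.1479. V = [p*·2.5235 + (1−p*)·11.8412]/1.01 = 4.3436. B = V − Δ·S = 25.0496.
Self-financing check: at every node Δ·S+B equals the discounted successor values.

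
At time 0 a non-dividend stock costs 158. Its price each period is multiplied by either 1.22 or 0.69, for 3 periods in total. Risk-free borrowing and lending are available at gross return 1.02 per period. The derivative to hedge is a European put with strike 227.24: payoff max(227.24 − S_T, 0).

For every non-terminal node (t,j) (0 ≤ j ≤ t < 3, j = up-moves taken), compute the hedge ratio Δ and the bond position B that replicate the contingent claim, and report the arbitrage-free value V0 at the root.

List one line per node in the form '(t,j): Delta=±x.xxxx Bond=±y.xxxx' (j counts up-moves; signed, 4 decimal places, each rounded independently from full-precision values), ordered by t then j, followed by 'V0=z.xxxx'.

Risk-neutral probability p* = (R−d)/(u−d) = (1.02−0.69)/(1.22−0.69) = 0.6226.
Terminal payoffs: V(3,0)=175.3356, V(3,1)=135.4670, V(3,2)=64.9746, V(3,3)=0.0000
Node (2,0) S=75.2238: V=(p*·135.4670+(1−p*)·175.3356)/1.02=147.5605; Δ=(135.4670−175.3356)/(91.7730−51.9044)=-1.0000; B=V−Δ·S=222.7843
Node (2,1) S=133.0044: V=(p*·64.9746+(1−p*)·135.4670)/1.02=89.7799; Δ=(64.9746−135.4670)/(162.2654−91.7730)=-1.0000; B=V−Δ·S=222.7843
Node (2,2) S=235.1672: V=(p*·0.0000+(1−p*)·64.9746)/1.02=24.0380; Δ=(0.0000−64.9746)/(286.9040−162.2654)=-0.5213; B=V−Δ·S=146.6316
Node (1,0) S=109.0200: V=(p*·89.7799+(1−p*)·147.5605)/1.02=109.3960; Δ=(89.7799−147.5605)/(133.0044−75.2238)=-1.0000; B=V−Δ·S=218.4160
Node (1,1) S=192.7600: V=(p*·24.0380+(1−p*)·89.7799)/1.02=47.8885; Δ=(24.0380−89.7799)/(235.1672−133.0044)=-0.6435; B=V−Δ·S=171.9299
Node (0,0) S=158.0000: V=(p*·47.8885+(1−p*)·109.3960)/1.02=69.7048; Δ=(47.8885−109.3960)/(192.7600−109.0200)=-0.7345; B=V−Δ·S=185.7567
Self-financing check: at every node Δ·S+B equals the discounted successor values.

(0,0): Delta=-0.7345 Bond=185.7567
(1,0): Delta=-1.0000 Bond=218.4160
(1,1): Delta=-0.6435 Bond=171.9299
(2,0): Delta=-1.0000 Bond=222.7843
(2,1): Delta=-1.0000 Bond=222.7843
(2,2): Delta=-0.5213 Bond=146.6316
V0=69.7048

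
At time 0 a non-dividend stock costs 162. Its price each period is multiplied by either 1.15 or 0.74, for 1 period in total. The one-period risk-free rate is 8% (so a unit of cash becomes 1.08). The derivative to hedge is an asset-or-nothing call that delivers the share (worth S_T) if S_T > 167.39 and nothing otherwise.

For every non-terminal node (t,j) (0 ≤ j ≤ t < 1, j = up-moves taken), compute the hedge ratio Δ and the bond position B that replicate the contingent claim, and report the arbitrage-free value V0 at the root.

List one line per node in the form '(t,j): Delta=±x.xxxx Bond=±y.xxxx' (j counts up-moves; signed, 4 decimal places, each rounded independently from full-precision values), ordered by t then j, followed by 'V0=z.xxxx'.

(0,0): Delta=2.8049 Bond=-311.3415
V0=143.0488

Since d<R<u, set p* = (R−d)/(u−d) = 0.8293; price each node as the discounted p*-expectation of its children.
Terminal payoffs: V(1,0)=0.0000, V(1,1)=186.3000
Node (0,0) S=162.0000: V=(p*·186.3000+(1−p*)·0.0000)/1.08=143.0488; Δ=(186.3000−0.0000)/(186.3000−119.8800)=2.8049; B=V−Δ·S=-311.3415
Self-financing check: at every node Δ·S+B equals the discounted successor values.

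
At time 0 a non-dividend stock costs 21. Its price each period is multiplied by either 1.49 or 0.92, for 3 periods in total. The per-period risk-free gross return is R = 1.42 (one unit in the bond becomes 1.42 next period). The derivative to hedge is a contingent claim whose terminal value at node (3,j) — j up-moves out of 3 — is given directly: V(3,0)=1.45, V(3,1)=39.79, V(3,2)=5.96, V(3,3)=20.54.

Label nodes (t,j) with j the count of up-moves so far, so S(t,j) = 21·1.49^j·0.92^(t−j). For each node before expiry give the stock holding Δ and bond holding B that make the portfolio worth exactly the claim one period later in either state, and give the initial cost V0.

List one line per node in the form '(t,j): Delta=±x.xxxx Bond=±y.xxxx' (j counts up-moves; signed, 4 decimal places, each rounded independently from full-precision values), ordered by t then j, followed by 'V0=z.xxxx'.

(0,0): Delta=0.1868 Bond=2.0620
(1,0): Delta=-1.5966 Bond=37.3831
(1,1): Delta=0.3409 Bond=-1.8957
(2,0): Delta=3.7843 Bond=-42.5578
(2,1): Delta=-2.0617 Bond=66.4738
(2,2): Delta=0.5486 Bond=-12.3751
V0=5.9845

Risk-neutral probability p* = (R−d)/(u−d) = (1.42−0.92)/(1.49−0.92) = 0.8772.
Terminal values V(3,·): V(3,0)=1.4500, V(3,1)=39.7900, V(3,2)=5.9600, V(3,3)=20.5400
Node (2,0) S=17.7744: V=(p*·39.7900+(1−p*)·1.4500)/1.42=24.7053; Δ=(39.7900−1.4500)/(26.4839−16.3524)=3.7843; B=V−Δ·S=-42.5578
Node (2,1) S=28.7868: V=(p*·5.9600+(1−p*)·39.7900)/1.42=7.1229; Δ=(5.9600−39.7900)/(42.8923−26.4839)=-2.0617; B=V−Δ·S=66.4738
Node (2,2) S=46.6221: V=(p*·20.5400+(1−p*)·5.9600)/1.42=13.2039; Δ=(20.5400−5.9600)/(69.4669−42.8923)=0.5486; B=V−Δ·S=-12.3751
Node (1,0) S=19.3200: V=(p*·7.1229+(1−p*)·24.7053)/1.42=6.5367; Δ=(7.1229−24.7053)/(28.7868−17.7744)=-1.5966; B=V−Δ·S=37.3831
Node (1,1) S=31.2900: V=(p*·13.2039+(1−p*)·7.1229)/1.42=8.7726; Δ=(13.2039−7.1229)/(46.6221−28.7868)=0.3409; B=V−Δ·S=-1.8957
Node (0,0) S=21.0000: V=(p*·8.7726+(1−p*)·6.5367)/1.42=5.9845; Δ=(8.7726−6.5367)/(31.2900−19.3200)=0.1868; B=V−Δ·S=2.0620
The time-0 hedge costs 5.9845, which is the no-arbitrage price.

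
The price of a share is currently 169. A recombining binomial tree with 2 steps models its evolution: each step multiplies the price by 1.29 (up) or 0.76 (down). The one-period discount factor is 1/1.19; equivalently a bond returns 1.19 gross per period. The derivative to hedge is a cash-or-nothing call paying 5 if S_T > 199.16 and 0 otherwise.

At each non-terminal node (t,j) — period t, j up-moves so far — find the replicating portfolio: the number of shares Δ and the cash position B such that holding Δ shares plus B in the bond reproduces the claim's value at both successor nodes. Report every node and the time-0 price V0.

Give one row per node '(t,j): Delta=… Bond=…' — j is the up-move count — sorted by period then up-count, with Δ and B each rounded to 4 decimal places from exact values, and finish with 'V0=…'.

Under the risk-neutral measure, an up-move has probability p* = (R−d)/(u−d) = 0.8113 and values discount at R = 1.19.
Terminal payoffs: V(2,0)=0.0000, V(2,1)=0.0000, V(2,2)=5.0000
Node (1,0) S=128.4400: V=(p*·0.0000+(1−p*)·0.0000)/1.19=0.0000; Δ=(0.0000−0.0000)/(165.6876−97.6144)=0.0000; B=V−Δ·S=0.0000
Node (1,1) S=218.0100: V=(p*·5.0000+(1−p*)·0.0000)/1.19=3.4089; Δ=(5.0000−0.0000)/(281.2329−165.6876)=0.0433; B=V−Δ·S=-6.0251
Node (0,0) S=169.0000: V=(p*·3.4089+(1−p*)·0.0000)/1.19=2.3241; Δ=(3.4089−0.0000)/(218.0100−128.4400)=0.0381; B=V−Δ·S=-4.1078
The time-0 hedge costs 2.3241, which is the no-arbitrage price.

(0,0): Delta=0.0381 Bond=-4.1078
(1,0): Delta=0.0000 Bond=0.0000
(1,1): Delta=0.0433 Bond=-6.0251
V0=2.3241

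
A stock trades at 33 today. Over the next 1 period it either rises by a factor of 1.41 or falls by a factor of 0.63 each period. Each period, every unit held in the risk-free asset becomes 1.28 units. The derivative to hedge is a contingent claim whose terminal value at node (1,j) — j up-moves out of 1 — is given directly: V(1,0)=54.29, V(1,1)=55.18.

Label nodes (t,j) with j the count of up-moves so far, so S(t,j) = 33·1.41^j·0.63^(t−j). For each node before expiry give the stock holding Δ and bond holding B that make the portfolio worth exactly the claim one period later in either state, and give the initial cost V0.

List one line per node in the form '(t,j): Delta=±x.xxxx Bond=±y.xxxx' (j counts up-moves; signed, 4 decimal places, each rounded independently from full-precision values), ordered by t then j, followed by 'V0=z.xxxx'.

(0,0): Delta=0.0346 Bond=41.8525
V0=42.9935

Under the risk-neutral measure, an up-move has probability p* = (R−d)/(u−d) = 0.8333 and values discount at R = 1.28.
Terminal payoffs: V(1,0)=54.2900, V(1,1)=55.1800
(0,0): S=33.0000. Δ = (V_up−V_dn)/(S_up−S_dn) = (55.1800−54.2900)/(46.5300−20.7900) = 0.0346. V = [p*·55.1800 + (1−p*)·54.2900]/1.28 = 42.9935. B = V − Δ·S = 41.8525.
Self-financing check: at every node Δ·S+B equals the discounted successor values.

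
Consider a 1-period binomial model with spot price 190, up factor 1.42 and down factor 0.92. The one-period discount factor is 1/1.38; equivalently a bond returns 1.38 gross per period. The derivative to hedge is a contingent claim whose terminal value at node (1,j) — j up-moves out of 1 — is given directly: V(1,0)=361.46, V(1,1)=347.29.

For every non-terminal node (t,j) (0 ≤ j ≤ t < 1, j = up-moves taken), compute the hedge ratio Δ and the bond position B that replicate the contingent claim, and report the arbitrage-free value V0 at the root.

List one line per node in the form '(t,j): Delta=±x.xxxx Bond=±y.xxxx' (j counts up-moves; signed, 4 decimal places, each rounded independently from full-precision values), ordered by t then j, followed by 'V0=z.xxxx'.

The replicating-portfolio and risk-neutral prices coincide; use p* = (1.38−0.92)/(1.42−0.92) = 0.9200 for the latter.
Terminal payoffs: V(1,0)=361.4600, V(1,1)=347.2900
(0,0): S=190.0000. Δ = (V_up−V_dn)/(S_up−S_dn) = (347.2900−361.4600)/(269.8000−174.8000) = -0.1492. V = [p*·347.2900 + (1−p*)·361.4600]/1.38 = 252.4809. B = V − Δ·S = 280.8209.
Each (Δ,B) replicates both successor values, so the strategy is self-financing and V0 is arbitrage-free.

(0,0): Delta=-0.1492 Bond=280.8209
V0=252.4809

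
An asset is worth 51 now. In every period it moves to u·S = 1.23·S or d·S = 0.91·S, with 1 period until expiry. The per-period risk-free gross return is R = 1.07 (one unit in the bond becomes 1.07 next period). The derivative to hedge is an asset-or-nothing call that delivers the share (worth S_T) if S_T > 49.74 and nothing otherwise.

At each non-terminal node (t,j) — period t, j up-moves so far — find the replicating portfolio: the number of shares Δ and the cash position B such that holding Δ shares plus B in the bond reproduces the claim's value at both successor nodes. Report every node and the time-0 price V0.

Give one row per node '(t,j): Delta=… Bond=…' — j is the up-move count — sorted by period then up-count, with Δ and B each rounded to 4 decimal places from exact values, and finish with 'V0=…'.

(0,0): Delta=3.8438 Bond=-166.7182
V0=29.3131

No-arbitrage ⇒ martingale measure with p* = (R−d)/(u−d) = 0.5000.
Terminal values V(1,·): V(1,0)=0.0000, V(1,1)=62.7300
Node (0,0) S=51.0000: V=(p*·62.7300+(1−p*)·0.0000)/1.07=29.3131; Δ=(62.7300−0.0000)/(62.7300−46.4100)=3.8438; B=V−Δ·S=-166.7182
The time-0 hedge costs 29.3131, which is the no-arbitrage price.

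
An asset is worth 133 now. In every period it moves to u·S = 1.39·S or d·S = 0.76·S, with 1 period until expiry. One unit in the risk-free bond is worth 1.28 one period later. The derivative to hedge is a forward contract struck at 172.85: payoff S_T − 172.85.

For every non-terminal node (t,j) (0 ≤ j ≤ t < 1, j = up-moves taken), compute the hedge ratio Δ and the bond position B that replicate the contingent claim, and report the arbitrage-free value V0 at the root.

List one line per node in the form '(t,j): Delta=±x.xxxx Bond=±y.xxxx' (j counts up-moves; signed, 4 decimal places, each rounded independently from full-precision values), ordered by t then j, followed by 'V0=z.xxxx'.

(0,0): Delta=1.0000 Bond=-135.0391
V0=-2.0391

The replicating-portfolio and risk-neutral prices coincide; use p* = (1.28−0.76)/(1.39−0.76) = 0.8254 for the latter.
At expiry t=1: V(1,0)=-71.7700, V(1,1)=12.0200
(0,0): S=133.0000. Δ = (V_up−V_dn)/(S_up−S_dn) = (12.0200−-71.7700)/(184.8700−101.0800) = 1.0000. V = [p*·12.0200 + (1−p*)·-71.7700]/1.28 = -2.0391. B = V − Δ·S = -135.0391.
The time-0 hedge costs -2.0391, which is the no-arbitrage price.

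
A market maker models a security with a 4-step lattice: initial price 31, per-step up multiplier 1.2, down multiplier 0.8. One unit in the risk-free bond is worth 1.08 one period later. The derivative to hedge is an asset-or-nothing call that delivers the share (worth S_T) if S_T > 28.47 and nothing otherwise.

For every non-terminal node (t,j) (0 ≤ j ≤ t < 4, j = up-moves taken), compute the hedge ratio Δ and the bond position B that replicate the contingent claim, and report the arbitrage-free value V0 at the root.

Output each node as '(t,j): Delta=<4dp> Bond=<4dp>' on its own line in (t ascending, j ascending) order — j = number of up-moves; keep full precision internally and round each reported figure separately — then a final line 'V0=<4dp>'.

(0,0): Delta=1.2195 Bond=-7.9378
(1,0): Delta=1.6420 Bond=-19.0508
(1,1): Delta=1.0988 Bond=-4.0823
(2,0): Delta=2.3333 Bond=-34.2914
(2,1): Delta=1.4444 Bond=-14.6963
(2,2): Delta=1.0000 Bond=0.0000
(3,0): Delta=0.0000 Bond=0.0000
(3,1): Delta=3.0000 Bond=-52.9067
(3,2): Delta=1.0000 Bond=0.0000
(3,3): Delta=1.0000 Bond=0.0000
V0=29.8660

No-arbitrage ⇒ martingale measure with p* = (R−d)/(u−d) = 0.7000.
At expiry t=4: V(4,0)=0.0000, V(4,1)=0.0000, V(4,2)=28.5696, V(4,3)=42.8544, V(4,4)=64.2816
  t=3,j=0: stock 15.8720 → up 19.0464 (V=0.0000), down 12.6976 (V=0.0000). Price 0.0000; hedge Δ=0.0000, bond B=0.0000.
  t=3,j=1: stock 23.8080 → up 28.5696 (V=28.5696), down 19.0464 (V=0.0000). Price 18.5173; hedge Δ=3.0000, bond B=-52.9067.
  t=3,j=2: stock 35.7120 → up 42.8544 (V=42.8544), down 28.5696 (V=28.5696). Price 35.7120; hedge Δ=1.0000, bond B=0.0000.
  t=3,j=3: stock 53.5680 → up 64.2816 (V=64.2816), down 42.8544 (V=42.8544). Price 53.5680; hedge Δ=1.0000, bond B=0.0000.
  t=2,j=0: stock 19.8400 → up 23.8080 (V=18.5173), down 15.8720 (V=0.0000). Price 12.0020; hedge Δ=2.3333, bond B=-34.2914.
  t=2,j=1: stock 29.7600 → up 35.7120 (V=35.7120), down 23.8080 (V=18.5173). Price 28.2904; hedge Δ=1.4444, bond B=-14.6963.
  t=2,j=2: stock 44.6400 → up 53.5680 (V=53.5680), down 35.7120 (V=35.7120). Price 44.6400; hedge Δ=1.0000, bond B=0.0000.
  t=1,j=0: stock 24.8000 → up 29.7600 (V=28.2904), down 19.8400 (V=12.0020). Price 21.6702; hedge Δ=1.6420, bond B=-19.0508.
  t=1,j=1: stock 37.2000 → up 44.6400 (V=44.6400), down 29.7600 (V=28.2904). Price 36.7918; hedge Δ=1.0988, bond B=-4.0823.
  t=0,j=0: stock 31.0000 → up 37.2000 (V=36.7918), down 24.8000 (V=21.6702). Price 29.8660; hedge Δ=1.2195, bond B=-7.9378.
Self-financing check: at every node Δ·S+B equals the discounted successor values.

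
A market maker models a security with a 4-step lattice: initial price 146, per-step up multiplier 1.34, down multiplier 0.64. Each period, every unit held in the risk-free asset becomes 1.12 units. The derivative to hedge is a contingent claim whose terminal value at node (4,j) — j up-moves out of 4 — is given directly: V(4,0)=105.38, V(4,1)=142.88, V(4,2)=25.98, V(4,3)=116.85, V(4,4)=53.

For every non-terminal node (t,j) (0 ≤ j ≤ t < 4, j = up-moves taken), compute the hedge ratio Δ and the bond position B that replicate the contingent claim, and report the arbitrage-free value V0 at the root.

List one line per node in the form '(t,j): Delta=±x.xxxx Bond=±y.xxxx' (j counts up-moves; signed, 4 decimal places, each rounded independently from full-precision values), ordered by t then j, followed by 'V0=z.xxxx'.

(0,0): Delta=-0.0201 Bond=53.4724
(1,0): Delta=-0.0482 Bond=62.5120
(1,1): Delta=-0.0140 Bond=58.6869
(2,0): Delta=-1.4584 Bond=154.3430
(2,1): Delta=0.2605 Bond=31.3623
(2,2): Delta=-0.0741 Bond=81.4809
(3,0): Delta=1.3997 Bond=63.4770
(3,1): Delta=-2.0840 Bond=223.0000
(3,2): Delta=0.7737 Bond=-50.9832
(3,3): Delta=-0.2597 Bond=156.4528
V0=50.5334

Risk-neutral probability p* = (R−d)/(u−d) = (1.12−0.64)/(1.34−0.64) = 0.6857.
Terminal values V(4,·): V(4,0)=105.3800, V(4,1)=142.8800, V(4,2)=25.9800, V(4,3)=116.8500, V(4,4)=53.0000
(3,0): S=38.2730. Δ = (V_up−V_dn)/(S_up−S_dn) = (142.8800−105.3800)/(51.2859−24.4947) = 1.3997. V = [p*·142.8800 + (1−p*)·105.3800]/1.12 = 117.0485. B = V − Δ·S = 63.4770.
(3,1): S=80.1341. Δ = (V_up−V_dn)/(S_up−S_dn) = (25.9800−142.8800)/(107.3798−51.2859) = -2.0840. V = [p*·25.9800 + (1−p*)·142.8800]/1.12 = 56.0000. B = V − Δ·S = 223.0000.
(3,2): S=167.7809. Δ = (V_up−V_dn)/(S_up−S_dn) = (116.8500−25.9800)/(224.8264−107.3798) = 0.7737. V = [p*·116.8500 + (1−p*)·25.9800]/1.12 = 78.8311. B = V − Δ·S = -50.9832.
(3,3): S=351.2912. Δ = (V_up−V_dn)/(S_up−S_dn) = (53.0000−116.8500)/(470.7302−224.8264) = -0.2597. V = [p*·53.0000 + (1−p*)·116.8500]/1.12 = 65.2385. B = V − Δ·S = 156.4528.
(2,0): S=59.8016. Δ = (V_up−V_dn)/(S_up−S_dn) = (56.0000−117.0485)/(80.1341−38.2730) = -1.4584. V = [p*·56.0000 + (1−p*)·117.0485]/1.12 = 67.1309. B = V − Δ·S = 154.3430.
(2,1): S=125.2096. Δ = (V_up−V_dn)/(S_up−S_dn) = (78.8311−56.0000)/(167.7809−80.1341) = 0.2605. V = [p*·78.8311 + (1−p*)·56.0000]/1.12 = 63.9782. B = V − Δ·S = 31.3623.
(2,2): S=262.1576. Δ = (V_up−V_dn)/(S_up−S_dn) = (65.2385−78.8311)/(351.2912−167.7809) = -0.0741. V = [p*·65.2385 + (1−p*)·78.8311]/1.12 = 62.0629. B = V − Δ·S = 81.4809.
(1,0): S=93.4400. Δ = (V_up−V_dn)/(S_up−S_dn) = (63.9782−67.1309)/(125.2096−59.8016) = -0.0482. V = [p*·63.9782 + (1−p*)·67.1309]/1.12 = 58.0081. B = V − Δ·S = 62.5120.
(1,1): S=195.6400. Δ = (V_up−V_dn)/(S_up−S_dn) = (62.0629−63.9782)/(262.1576−125.2096) = -0.0140. V = [p*·62.0629 + (1−p*)·63.9782]/1.12 = 55.9508. B = V − Δ·S = 58.6869.
(0,0): S=146.0000. Δ = (V_up−V_dn)/(S_up−S_dn) = (55.9508−58.0081)/(195.6400−93.4400) = -0.0201. V = [p*·55.9508 + (1−p*)·58.0081]/1.12 = 50.5334. B = V − Δ·S = 53.4724.
Root portfolio cost Δ·146+B reproduces V0=50.5334.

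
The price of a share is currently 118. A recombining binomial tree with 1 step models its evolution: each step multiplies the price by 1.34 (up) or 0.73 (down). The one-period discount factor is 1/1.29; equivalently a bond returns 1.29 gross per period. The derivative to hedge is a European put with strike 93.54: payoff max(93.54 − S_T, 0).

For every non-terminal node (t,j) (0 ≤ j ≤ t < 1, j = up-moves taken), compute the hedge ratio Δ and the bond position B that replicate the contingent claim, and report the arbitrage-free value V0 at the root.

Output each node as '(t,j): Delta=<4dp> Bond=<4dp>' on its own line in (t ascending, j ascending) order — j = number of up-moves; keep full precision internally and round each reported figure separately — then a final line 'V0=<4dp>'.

The replicating-portfolio and risk-neutral prices coincide; use p* = (1.29−0.73)/(1.34−0.73) = 0.9180 for the latter.
At expiry t=1: V(1,0)=7.4000, V(1,1)=0.0000
(0,0): S=118.0000. Δ = (V_up−V_dn)/(S_up−S_dn) = (0.0000−7.4000)/(158.1200−86.1400) = -0.1028. V = [p*·0.0000 + (1−p*)·7.4000]/1.29 = 0.4702. B = V − Δ·S = 12.6013.
Check: Δ(0,0)·S0 + B(0,0) = 0.4702 = V0.

(0,0): Delta=-0.1028 Bond=12.6013
V0=0.4702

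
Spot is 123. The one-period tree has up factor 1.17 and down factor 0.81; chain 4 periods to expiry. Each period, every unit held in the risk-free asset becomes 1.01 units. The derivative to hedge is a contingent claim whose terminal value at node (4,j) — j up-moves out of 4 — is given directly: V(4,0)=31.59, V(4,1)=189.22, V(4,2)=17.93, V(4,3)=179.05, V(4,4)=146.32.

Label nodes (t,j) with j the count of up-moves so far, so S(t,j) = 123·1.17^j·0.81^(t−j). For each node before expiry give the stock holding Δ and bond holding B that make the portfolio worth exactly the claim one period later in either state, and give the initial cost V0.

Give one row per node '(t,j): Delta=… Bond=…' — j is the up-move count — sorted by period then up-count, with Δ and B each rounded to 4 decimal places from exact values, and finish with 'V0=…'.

(0,0): Delta=0.3976 Bond=59.9024
(1,0): Delta=-0.1017 Bond=110.2508
(1,1): Delta=0.6742 Bond=20.7020
(2,0): Delta=-0.8555 Bond=172.1838
(2,1): Delta=0.3157 Bond=62.6888
(2,2): Delta=0.8727 Bond=-12.5148
(3,0): Delta=6.6985 Bond=-319.8787
(3,1): Delta=-5.0393 Bond=568.9332
(3,2): Delta=3.2816 Bond=-341.1782
(3,3): Delta=-0.4615 Bond=250.1906
V0=108.8072

The replicating-portfolio and risk-neutral prices coincide; use p* = (1.01−0.81)/(1.17−0.81) = 0.5556 for the latter.
Terminal payoffs: V(4,0)=31.5900, V(4,1)=189.2200, V(4,2)=17.9300, V(4,3)=179.0500, V(4,4)=146.3200
Node (3,0) S=65.3672: V=(p*·189.2200+(1−p*)·31.5900)/1.01=117.9824; Δ=(189.2200−31.5900)/(76.4797−52.9475)=6.6985; B=V−Δ·S=-319.8787
Node (3,1) S=94.4194: V=(p*·17.9300+(1−p*)·189.2200)/1.01=93.1276; Δ=(17.9300−189.2200)/(110.4706−76.4797)=-5.0393; B=V−Δ·S=568.9332
Node (3,2) S=136.3835: V=(p*·179.0500+(1−p*)·17.9300)/1.01=106.3773; Δ=(179.0500−17.9300)/(159.5687−110.4706)=3.2816; B=V−Δ·S=-341.1782
Node (3,3) S=196.9984: V=(p*·146.3200+(1−p*)·179.0500)/1.01=159.2739; Δ=(146.3200−179.0500)/(230.4881−159.5687)=-0.4615; B=V−Δ·S=250.1906
Node (2,0) S=80.7003: V=(p*·93.1276+(1−p*)·117.9824)/1.01=103.1428; Δ=(93.1276−117.9824)/(94.4194−65.3672)=-0.8555; B=V−Δ·S=172.1838
Node (2,1) S=116.5671: V=(p*·106.3773+(1−p*)·93.1276)/1.01=99.4936; Δ=(106.3773−93.1276)/(136.3835−94.4194)=0.3157; B=V−Δ·S=62.6888
Node (2,2) S=168.3747: V=(p*·159.2739+(1−p*)·106.3773)/1.01=134.4201; Δ=(159.2739−106.3773)/(196.9984−136.3835)=0.8727; B=V−Δ·S=-12.5148
Node (1,0) S=99.6300: V=(p*·99.4936+(1−p*)·103.1428)/1.01=100.1143; Δ=(99.4936−103.1428)/(116.5671−80.7003)=-0.1017; B=V−Δ·S=110.2508
Node (1,1) S=143.9100: V=(p*·134.4201+(1−p*)·99.4936)/1.01=117.7200; Δ=(134.4201−99.4936)/(168.3747−116.5671)=0.6742; B=V−Δ·S=20.7020
Node (0,0) S=123.0000: V=(p*·117.7200+(1−p*)·100.1143)/1.01=108.8072; Δ=(117.7200−100.1143)/(143.9100−99.6300)=0.3976; B=V−Δ·S=59.9024
Self-financing check: at every node Δ·S+B equals the discounted successor values.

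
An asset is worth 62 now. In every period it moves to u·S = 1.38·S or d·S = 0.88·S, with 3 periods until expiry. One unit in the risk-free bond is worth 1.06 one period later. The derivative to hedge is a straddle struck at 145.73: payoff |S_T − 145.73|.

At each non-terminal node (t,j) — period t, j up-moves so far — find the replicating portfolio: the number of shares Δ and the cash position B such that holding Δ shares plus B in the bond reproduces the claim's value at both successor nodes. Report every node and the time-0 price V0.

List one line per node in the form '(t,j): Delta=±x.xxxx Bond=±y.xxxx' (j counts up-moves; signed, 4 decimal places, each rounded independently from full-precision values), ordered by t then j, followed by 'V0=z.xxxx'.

No-arbitrage ⇒ martingale measure with p* = (R−d)/(u−d) = 0.3600.
At expiry t=3: V(3,0)=103.4787, V(3,1)=79.4723, V(3,2)=41.8259, V(3,3)=17.2105
Node (2,0) S=48.0128: V=(p*·79.4723+(1−p*)·103.4787)/1.06=89.4683; Δ=(79.4723−103.4787)/(66.2577−42.2513)=-1.0000; B=V−Δ·S=137.4811
Node (2,1) S=75.2928: V=(p*·41.8259+(1−p*)·79.4723)/1.06=62.1883; Δ=(41.8259−79.4723)/(103.9041−66.2577)=-1.0000; B=V−Δ·S=137.4811
Node (2,2) S=118.0728: V=(p*·17.2105+(1−p*)·41.8259)/1.06=31.0985; Δ=(17.2105−41.8259)/(162.9405−103.9041)=-0.4170; B=V−Δ·S=80.3294
Node (1,0) S=54.5600: V=(p*·62.1883+(1−p*)·89.4683)/1.06=75.1392; Δ=(62.1883−89.4683)/(75.2928−48.0128)=-1.0000; B=V−Δ·S=129.6992
Node (1,1) S=85.5600: V=(p*·31.0985+(1−p*)·62.1883)/1.06=48.1094; Δ=(31.0985−62.1883)/(118.0728−75.2928)=-0.7267; B=V−Δ·S=110.2892
Node (0,0) S=62.0000: V=(p*·48.1094+(1−p*)·75.1392)/1.06=61.7061; Δ=(48.1094−75.1392)/(85.5600−54.5600)=-0.8719; B=V−Δ·S=115.7656
The time-0 hedge costs 61.7061, which is the no-arbitrage price.

(0,0): Delta=-0.8719 Bond=115.7656
(1,0): Delta=-1.0000 Bond=129.6992
(1,1): Delta=-0.7267 Bond=110.2892
(2,0): Delta=-1.0000 Bond=137.4811
(2,1): Delta=-1.0000 Bond=137.4811
(2,2): Delta=-0.4170 Bond=80.3294
V0=61.7061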